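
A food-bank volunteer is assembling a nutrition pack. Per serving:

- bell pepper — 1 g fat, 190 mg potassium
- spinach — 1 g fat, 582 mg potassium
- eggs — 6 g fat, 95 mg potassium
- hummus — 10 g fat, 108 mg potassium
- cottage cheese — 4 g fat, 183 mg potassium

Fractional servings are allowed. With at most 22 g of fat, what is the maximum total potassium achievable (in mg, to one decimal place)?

12804.0 mg

Potassium per g fat: spinach 582, bell pepper 190, cottage cheese 45.75, eggs 15.83, hummus 10.8.
With no serving limits, spend the whole fat allowance on spinach: 22 g / 1 g × 582 mg = 12804.0 mg.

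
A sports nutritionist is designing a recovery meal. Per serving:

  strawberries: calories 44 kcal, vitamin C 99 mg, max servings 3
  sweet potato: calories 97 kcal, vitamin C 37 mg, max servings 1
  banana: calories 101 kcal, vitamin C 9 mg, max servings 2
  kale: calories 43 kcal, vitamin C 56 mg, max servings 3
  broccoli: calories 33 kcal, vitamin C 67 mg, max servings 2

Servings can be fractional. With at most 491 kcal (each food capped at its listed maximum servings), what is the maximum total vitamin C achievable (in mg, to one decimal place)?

642.0 mg

Vitamin C per kcal: strawberries 2.25, broccoli 2.03, kale 1.302, sweet potato 0.3814, banana 0.08911.
Take 3 servings of strawberries: uses 132 kcal, +297.0 mg vitamin C (running total 297.0 mg).
Take 2 servings of broccoli: uses 66 kcal, +134.0 mg vitamin C (running total 431.0 mg).
Take 3 servings of kale: uses 129 kcal, +168.0 mg vitamin C (running total 599.0 mg).
Take 1 serving of sweet potato: uses 97 kcal, +37.0 mg vitamin C (running total 636.0 mg).
Take 0.6634 servings of banana: uses 67 kcal, +6.0 mg vitamin C (running total 642.0 mg).
Filling greedily by vitamin C-per-kcal is optimal for one linear limit, giving 642.0 mg.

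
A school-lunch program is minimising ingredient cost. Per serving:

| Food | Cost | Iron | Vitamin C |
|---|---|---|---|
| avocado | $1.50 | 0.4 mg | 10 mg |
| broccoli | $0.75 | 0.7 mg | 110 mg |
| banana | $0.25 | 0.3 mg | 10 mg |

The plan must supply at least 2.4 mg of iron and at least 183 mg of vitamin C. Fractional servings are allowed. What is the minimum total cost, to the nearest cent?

$2.20

A basic optimal solution has at most two foods positive. Try each food alone and each pair with both targets met exactly.
avocado only: max(2.4/0.4, 183/10) = 18.3 servings → $27.45.
broccoli only: max(2.4/0.7, 183/110) = 3.429 servings → $2.57.
banana only: max(2.4/0.3, 183/10) = 18.3 servings → $4.58.
avocado + broccoli with both tight: 3.673 servings and 1.33 servings → $6.51.
avocado + banana: the both-tight solution has a negative serving — not a feasible corner.
broccoli + banana with both tight: 1.188 servings and 5.227 servings → $2.20.
The minimum over all feasible corners is $2.20.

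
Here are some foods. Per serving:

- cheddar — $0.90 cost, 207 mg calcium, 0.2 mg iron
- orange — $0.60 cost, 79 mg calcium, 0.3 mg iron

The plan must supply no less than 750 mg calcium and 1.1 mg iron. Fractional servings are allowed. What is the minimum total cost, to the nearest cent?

Check every corner: each single food scaled to meet both minima, and each pair solved so both constraints bind.
cheddar only: max(750/207, 1.1/0.2) = 5.5 servings → $4.95.
orange only: max(750/79, 1.1/0.3) = 9.494 servings → $5.70.
cheddar + orange with both tight: 2.983 servings and 1.678 servings → $3.69.
The minimum over all feasible corners is $3.69.

$3.69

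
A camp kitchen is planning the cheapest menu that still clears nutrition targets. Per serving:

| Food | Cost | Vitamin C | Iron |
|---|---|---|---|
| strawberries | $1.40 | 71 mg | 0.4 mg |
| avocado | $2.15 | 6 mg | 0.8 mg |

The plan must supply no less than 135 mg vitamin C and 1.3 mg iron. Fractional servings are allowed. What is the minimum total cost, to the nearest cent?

A basic optimal solution has at most two foods positive. Try each food alone and each pair with both targets met exactly.
strawberries only: max(135/71, 1.3/0.4) = 3.25 servings → $4.55.
avocado only: max(135/6, 1.3/0.8) = 22.5 servings → $48.38.
strawberries + avocado with both tight: 1.842 servings and 0.704 servings → $4.09.
So the least-cost plan costs $4.09.

$4.09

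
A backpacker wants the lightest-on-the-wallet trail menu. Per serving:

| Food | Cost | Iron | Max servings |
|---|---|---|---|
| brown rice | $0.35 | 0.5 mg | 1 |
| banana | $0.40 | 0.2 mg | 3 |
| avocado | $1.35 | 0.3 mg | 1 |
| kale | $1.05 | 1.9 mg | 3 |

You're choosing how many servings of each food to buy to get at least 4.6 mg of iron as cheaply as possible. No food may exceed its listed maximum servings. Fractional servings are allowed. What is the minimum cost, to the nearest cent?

$2.54

Cost per mg of iron: kale $0.5526, brown rice $0.7000, banana $2.0000, avocado $4.5000.
Take 2.421 servings of kale: +4.6 mg iron for $2.54 (total $2.54, still need 0.0 mg).
Filling from the cheapest source first is optimal under one linear minimum: $2.54.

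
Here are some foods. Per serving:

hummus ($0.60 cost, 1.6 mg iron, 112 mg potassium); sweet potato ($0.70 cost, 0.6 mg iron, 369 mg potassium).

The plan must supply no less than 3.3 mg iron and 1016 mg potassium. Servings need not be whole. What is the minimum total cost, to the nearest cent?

A basic optimal solution has at most two foods positive. Try each food alone and each pair with both targets met exactly.
hummus only: max(3.3/1.6, 1016/112) = 9.071 servings → $5.44.
sweet potato only: max(3.3/0.6, 1016/369) = 5.5 servings → $3.85.
hummus + sweet potato with both tight: 1.162 servings and 2.401 servings → $2.38.
Cheapest feasible corner: $2.38.

$2.38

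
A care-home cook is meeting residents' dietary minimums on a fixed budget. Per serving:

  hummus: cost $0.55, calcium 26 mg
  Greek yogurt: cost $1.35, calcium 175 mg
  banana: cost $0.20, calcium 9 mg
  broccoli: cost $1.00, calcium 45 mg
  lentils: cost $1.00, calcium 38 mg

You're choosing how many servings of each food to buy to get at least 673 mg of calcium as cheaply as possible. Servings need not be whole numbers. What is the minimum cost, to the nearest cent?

Cost per mg of calcium: Greek yogurt $0.0077, hummus $0.0212, banana $0.0222, broccoli $0.0222, lentils $0.0263.
With no serving limits, use only Greek yogurt: 673 mg / 175 mg = 3.846 servings × $1.35 = $5.19.

$5.19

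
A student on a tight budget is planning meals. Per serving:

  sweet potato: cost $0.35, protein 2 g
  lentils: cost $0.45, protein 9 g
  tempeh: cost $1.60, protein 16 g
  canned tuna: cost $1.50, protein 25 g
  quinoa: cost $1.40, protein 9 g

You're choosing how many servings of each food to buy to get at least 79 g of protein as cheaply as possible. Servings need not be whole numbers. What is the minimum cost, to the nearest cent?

Cost per g of protein: lentils $0.0500, canned tuna $0.0600, tempeh $0.1000, quinoa $0.1556, sweet potato $0.1750.
With no serving limits, use only lentils: 79 g / 9 g = 8.778 servings × $0.45 = $3.95.

$3.95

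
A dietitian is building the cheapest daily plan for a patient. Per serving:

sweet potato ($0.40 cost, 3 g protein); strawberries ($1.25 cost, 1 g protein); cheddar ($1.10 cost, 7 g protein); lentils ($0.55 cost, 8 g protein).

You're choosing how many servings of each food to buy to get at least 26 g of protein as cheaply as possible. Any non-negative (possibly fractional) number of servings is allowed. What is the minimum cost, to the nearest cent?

$1.79

Cost per g of protein: lentils $0.0688, sweet potato $0.1333, cheddar $0.1571, strawberries $1.2500.
With no serving limits, use only lentils: 26 g / 8 g = 3.25 servings × $0.55 = $1.79.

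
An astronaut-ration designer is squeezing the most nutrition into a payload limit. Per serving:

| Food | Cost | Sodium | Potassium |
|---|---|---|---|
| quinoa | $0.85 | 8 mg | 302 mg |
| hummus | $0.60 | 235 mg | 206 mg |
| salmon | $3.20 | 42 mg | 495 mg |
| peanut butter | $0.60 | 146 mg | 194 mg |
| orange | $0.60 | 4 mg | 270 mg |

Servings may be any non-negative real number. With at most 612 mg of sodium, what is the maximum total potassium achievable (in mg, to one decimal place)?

Potassium per mg sodium: orange 67.5, quinoa 37.75, salmon 11.79, peanut butter 1.329, hummus 0.8766.
With no serving limits, spend the whole sodium allowance on orange: 612 mg / 4 mg × 270 mg = 41310.0 mg.

41310.0 mg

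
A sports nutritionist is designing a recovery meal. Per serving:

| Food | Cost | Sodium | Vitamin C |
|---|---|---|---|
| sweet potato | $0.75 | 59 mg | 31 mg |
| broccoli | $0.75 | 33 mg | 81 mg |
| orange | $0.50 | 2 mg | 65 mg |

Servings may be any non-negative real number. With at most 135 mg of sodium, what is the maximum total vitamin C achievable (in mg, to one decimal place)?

Vitamin C per mg sodium: orange 32.5, broccoli 2.455, sweet potato 0.5254.
With no serving limits, spend the whole sodium allowance on orange: 135 mg / 2 mg × 65 mg = 4387.5 mg.

4387.5 mg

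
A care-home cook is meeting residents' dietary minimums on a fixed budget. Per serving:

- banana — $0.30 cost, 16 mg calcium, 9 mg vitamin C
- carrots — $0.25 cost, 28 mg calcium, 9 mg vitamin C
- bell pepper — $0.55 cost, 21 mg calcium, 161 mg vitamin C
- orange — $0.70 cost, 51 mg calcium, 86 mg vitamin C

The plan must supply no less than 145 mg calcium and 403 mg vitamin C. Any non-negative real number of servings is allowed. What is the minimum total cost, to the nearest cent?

$2.13

The cheapest plan sits at a corner of the feasible region — with two constraints it uses at most two foods.
banana only: max(145/16, 403/9) = 44.78 servings → $13.43.
carrots only: max(145/28, 403/9) = 44.78 servings → $11.19.
bell pepper only: max(145/21, 403/161) = 6.905 servings → $3.80.
orange only: max(145/51, 403/86) = 4.686 servings → $3.28.
banana + carrots: intersection lies outside the first quadrant.
banana + bell pepper with both tight: 6.235 servings and 2.155 servings → $3.06.
banana + orange: intersection lies outside the first quadrant.
carrots + bell pepper with both tight: 3.446 servings and 2.31 servings → $2.13.
carrots + orange: intersection lies outside the first quadrant.
bell pepper + orange with both tight: 1.262 servings and 2.323 servings → $2.32.
The minimum over all feasible corners is $2.13.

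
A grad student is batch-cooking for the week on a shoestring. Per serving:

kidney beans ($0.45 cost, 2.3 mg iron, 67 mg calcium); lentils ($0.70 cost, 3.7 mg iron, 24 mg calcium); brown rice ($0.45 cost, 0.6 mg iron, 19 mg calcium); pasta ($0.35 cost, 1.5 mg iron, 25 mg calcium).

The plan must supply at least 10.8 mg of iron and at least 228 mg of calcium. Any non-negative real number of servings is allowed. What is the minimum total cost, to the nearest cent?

kidney beans only: max(10.8/2.3, 228/67) = 4.696 servings → $2.11.
lentils only: max(10.8/3.7, 228/24) = 9.5 servings → $6.65.
brown rice only: max(10.8/0.6, 228/19) = 18 servings → $8.10.
pasta only: max(10.8/1.5, 228/25) = 9.12 servings → $3.19.
kidney beans + lentils with both tight: 3.033 servings and 1.034 servings → $2.09.
kidney beans + brown rice: intersection lies outside the first quadrant.
kidney beans + pasta with both tight: 1.674 servings and 4.633 servings → $2.37.
lentils + brown rice with both tight: 1.224 servings and 10.45 servings → $5.56.
lentils + pasta: the both-tight solution has a negative serving — not a feasible corner.
brown rice + pasta with both tight: 5.333 servings and 5.067 servings → $4.17.
The minimum over all feasible corners is $2.09.

$2.09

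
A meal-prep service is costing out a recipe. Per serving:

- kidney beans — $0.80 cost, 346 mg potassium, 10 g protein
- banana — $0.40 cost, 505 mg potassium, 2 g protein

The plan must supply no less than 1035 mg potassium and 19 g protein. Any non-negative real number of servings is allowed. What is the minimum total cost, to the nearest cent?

$1.73

Two binding constraints pin down two serving amounts, so the optimal mix uses at most two foods. The candidates are each food alone (scaled to the tighter of potassium/protein) and each pair with both constraints tight.
kidney beans only: max(1035/346, 19/10) = 2.991 servings → $2.39.
banana only: max(1035/505, 19/2) = 9.5 servings → $3.80.
kidney beans + banana with both tight: 1.727 servings and 0.8665 servings → $1.73.
The minimum over all feasible corners is $1.73.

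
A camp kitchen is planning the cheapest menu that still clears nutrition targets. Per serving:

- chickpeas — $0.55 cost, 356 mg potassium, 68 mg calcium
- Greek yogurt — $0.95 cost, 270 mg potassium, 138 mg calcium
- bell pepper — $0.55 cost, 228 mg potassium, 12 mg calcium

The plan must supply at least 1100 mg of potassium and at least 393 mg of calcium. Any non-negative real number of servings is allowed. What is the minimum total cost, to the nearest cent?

$2.83

chickpeas only: max(1100/356, 393/68) = 5.779 servings → $3.18.
Greek yogurt only: max(1100/270, 393/138) = 4.074 servings → $3.87.
bell pepper only: max(1100/228, 393/12) = 32.75 servings → $18.01.
chickpeas + Greek yogurt with both tight: 1.485 servings and 2.116 servings → $2.83.
chickpeas + bell pepper: the both-tight solution has a negative serving — not a feasible corner.
Greek yogurt + bell pepper with both tight: 2.707 servings and 1.619 servings → $3.46.
The minimum over all feasible corners is $2.83.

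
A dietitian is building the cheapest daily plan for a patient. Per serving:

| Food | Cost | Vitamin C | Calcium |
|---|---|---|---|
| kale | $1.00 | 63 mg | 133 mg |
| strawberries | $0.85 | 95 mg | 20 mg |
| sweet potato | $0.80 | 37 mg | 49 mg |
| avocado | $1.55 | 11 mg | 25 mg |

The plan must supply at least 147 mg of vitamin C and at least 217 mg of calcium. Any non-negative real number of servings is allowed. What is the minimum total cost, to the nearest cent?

$1.99

At the optimum either one food covers both requirements or two foods hit both targets exactly; no other combination can be cheaper.
kale only: max(147/63, 217/133) = 2.333 servings → $2.33.
strawberries only: max(147/95, 217/20) = 10.85 servings → $9.22.
sweet potato only: max(147/37, 217/49) = 4.429 servings → $3.54.
avocado only: max(147/11, 217/25) = 13.36 servings → $20.71.
kale + strawberries with both tight: 1.554 servings and 0.5169 servings → $1.99.
kale + sweet potato with both tight: 0.4504 servings and 3.206 servings → $3.02.
kale + avocado: the both-tight solution has a negative serving — not a feasible corner.
strawberries + sweet potato with both targets exact would need a negative amount; discard.
strawberries + avocado with both tight: 0.5977 servings and 8.202 servings → $13.22.
sweet potato + avocado with both tight: 3.337 servings and 2.14 servings → $5.99.
The minimum over all feasible corners is $1.99.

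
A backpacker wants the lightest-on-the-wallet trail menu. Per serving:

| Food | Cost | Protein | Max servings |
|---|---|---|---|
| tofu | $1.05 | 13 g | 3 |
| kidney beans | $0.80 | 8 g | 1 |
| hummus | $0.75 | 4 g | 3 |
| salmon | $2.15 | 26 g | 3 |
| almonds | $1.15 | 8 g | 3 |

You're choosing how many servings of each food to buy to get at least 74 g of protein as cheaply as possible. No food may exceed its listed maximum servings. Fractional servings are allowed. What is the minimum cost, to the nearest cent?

$6.04

Cost per g of protein: tofu $0.0808, salmon $0.0827, kidney beans $0.1000, almonds $0.1437, hummus $0.1875.
Take 3 servings of tofu: +39.0 g protein for $3.15 (total $3.15, still need 35.0 g).
Take 1.346 servings of salmon: +35.0 g protein for $2.89 (total $6.04, still need 0.0 g).
Filling from the cheapest source first is optimal under one linear minimum: $6.04.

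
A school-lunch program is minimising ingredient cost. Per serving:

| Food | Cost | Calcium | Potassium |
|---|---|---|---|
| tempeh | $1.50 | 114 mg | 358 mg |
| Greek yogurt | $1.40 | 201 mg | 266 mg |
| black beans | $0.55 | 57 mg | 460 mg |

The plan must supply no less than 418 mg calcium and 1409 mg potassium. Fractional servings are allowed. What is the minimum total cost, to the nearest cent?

$3.25

For a min-cost LP with two ≥-constraints, a basic feasible solution has at most two positive variables.
tempeh only: max(418/114, 1409/358) = 3.936 servings → $5.90.
Greek yogurt only: max(418/201, 1409/266) = 5.297 servings → $7.42.
black beans only: max(418/57, 1409/460) = 7.333 servings → $4.03.
tempeh + Greek yogurt: the both-tight solution has a negative serving — not a feasible corner.
tempeh + black beans with both tight: 3.495 servings and 0.3428 servings → $5.43.
Greek yogurt + black beans with both tight: 1.449 servings and 2.225 servings → $3.25.
Cheapest feasible corner: $3.25.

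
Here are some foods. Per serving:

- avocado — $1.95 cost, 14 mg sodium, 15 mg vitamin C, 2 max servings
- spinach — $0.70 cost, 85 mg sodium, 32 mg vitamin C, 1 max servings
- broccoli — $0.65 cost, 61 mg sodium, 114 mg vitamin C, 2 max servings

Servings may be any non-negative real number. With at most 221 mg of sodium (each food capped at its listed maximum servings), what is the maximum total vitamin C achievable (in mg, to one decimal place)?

284.7 mg

Vitamin C per mg sodium: broccoli 1.869, avocado 1.071, spinach 0.3765.
Take 2 servings of broccoli: uses 122 mg sodium, +228.0 mg vitamin C (running total 228.0 mg).
Take 2 servings of avocado: uses 28 mg sodium, +30.0 mg vitamin C (running total 258.0 mg).
Take 0.8353 servings of spinach: uses 71 mg sodium, +26.7 mg vitamin C (running total 284.7 mg).
Filling greedily by vitamin C-per-mg sodium is optimal for one linear limit, giving 284.7 mg.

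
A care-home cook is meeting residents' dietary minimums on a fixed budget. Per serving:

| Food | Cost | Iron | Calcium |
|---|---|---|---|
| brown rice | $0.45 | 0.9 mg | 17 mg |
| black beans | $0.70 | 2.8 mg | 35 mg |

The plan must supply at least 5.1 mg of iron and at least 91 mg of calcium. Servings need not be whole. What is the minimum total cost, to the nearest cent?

A basic optimal solution has at most two foods positive. Try each food alone and each pair with both targets met exactly.
brown rice only: max(5.1/0.9, 91/17) = 5.667 servings → $2.55.
black beans only: max(5.1/2.8, 91/35) = 2.6 servings → $1.82.
brown rice + black beans with both tight: 4.739 servings and 0.2981 servings → $2.34.
Cheapest feasible corner: $1.82.

$1.82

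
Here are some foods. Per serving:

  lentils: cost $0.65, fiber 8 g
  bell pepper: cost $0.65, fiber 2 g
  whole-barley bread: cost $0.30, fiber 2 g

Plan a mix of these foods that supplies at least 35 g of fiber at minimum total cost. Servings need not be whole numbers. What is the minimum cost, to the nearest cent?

Cost per g of fiber: lentils $0.0813, whole-barley bread $0.1500, bell pepper $0.3250.
With no serving limits, use only lentils: 35 g / 8 g = 4.375 servings × $0.65 = $2.84.

$2.84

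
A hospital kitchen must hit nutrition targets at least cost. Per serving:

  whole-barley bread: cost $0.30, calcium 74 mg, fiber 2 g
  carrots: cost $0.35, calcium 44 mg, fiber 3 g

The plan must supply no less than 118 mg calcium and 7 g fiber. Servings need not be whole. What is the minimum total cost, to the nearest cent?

$0.84

whole-barley bread only: max(118/74, 7/2) = 3.5 servings → $1.05.
carrots only: max(118/44, 7/3) = 2.682 servings → $0.94.
whole-barley bread + carrots with both tight: 0.3433 servings and 2.104 servings → $0.84.
Cheapest feasible corner: $0.84.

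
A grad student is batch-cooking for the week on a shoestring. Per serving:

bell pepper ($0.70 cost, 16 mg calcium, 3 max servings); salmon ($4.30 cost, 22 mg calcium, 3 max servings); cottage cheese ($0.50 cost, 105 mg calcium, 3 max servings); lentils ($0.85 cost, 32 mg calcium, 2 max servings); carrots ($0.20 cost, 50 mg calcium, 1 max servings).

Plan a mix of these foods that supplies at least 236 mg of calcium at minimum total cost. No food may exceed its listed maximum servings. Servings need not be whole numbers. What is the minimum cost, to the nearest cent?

Cost per mg of calcium: carrots $0.0040, cottage cheese $0.0048, lentils $0.0266, bell pepper $0.0437, salmon $0.1955.
Take 1 serving of carrots: +50.0 mg calcium for $0.20 (total $0.20, still need 186.0 mg).
Take 1.771 servings of cottage cheese: +186.0 mg calcium for $0.89 (total $1.09, still need 0.0 mg).
Filling from the cheapest source first is optimal under one linear minimum: $1.09.

$1.09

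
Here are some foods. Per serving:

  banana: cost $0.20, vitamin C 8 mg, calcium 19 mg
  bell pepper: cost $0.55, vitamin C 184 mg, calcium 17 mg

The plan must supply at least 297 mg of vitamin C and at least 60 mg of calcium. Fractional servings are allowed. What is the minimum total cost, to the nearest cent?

$1.20

With two linear requirements the optimum uses one or two foods; enumerate the corners.
banana only: max(297/8, 60/19) = 37.12 servings → $7.42.
bell pepper only: max(297/184, 60/17) = 3.529 servings → $1.94.
banana + bell pepper with both tight: 1.783 servings and 1.537 servings → $1.20.
Cheapest feasible corner: $1.20.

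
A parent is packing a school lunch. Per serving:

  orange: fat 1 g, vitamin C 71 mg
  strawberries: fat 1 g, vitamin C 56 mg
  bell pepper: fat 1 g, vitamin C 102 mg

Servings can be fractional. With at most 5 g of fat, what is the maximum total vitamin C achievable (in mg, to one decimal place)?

510.0 mg

Vitamin C per g fat: bell pepper 102, orange 71, strawberries 56.
With no serving limits, spend the whole fat allowance on bell pepper: 5 g / 1 g × 102 mg = 510.0 mg.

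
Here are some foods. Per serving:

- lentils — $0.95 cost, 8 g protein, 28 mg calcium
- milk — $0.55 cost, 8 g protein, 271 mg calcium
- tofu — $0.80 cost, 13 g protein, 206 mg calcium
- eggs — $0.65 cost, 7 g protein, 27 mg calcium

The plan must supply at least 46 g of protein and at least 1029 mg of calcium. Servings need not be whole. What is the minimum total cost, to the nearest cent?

$2.95

Two binding constraints pin down two serving amounts, so the optimal mix uses at most two foods. The candidates are each food alone (scaled to the tighter of protein/calcium) and each pair with both constraints tight.
lentils only: max(46/8, 1029/28) = 36.75 servings → $34.91.
milk only: max(46/8, 1029/271) = 5.75 servings → $3.16.
tofu only: max(46/13, 1029/206) = 4.995 servings → $4.00.
eggs only: max(46/7, 1029/27) = 38.11 servings → $24.77.
lentils + milk with both tight: 2.178 servings and 3.572 servings → $4.03.
lentils + tofu with both targets exact would need a negative amount; discard.
lentils + eggs: the both-tight solution has a negative serving — not a feasible corner.
milk + tofu with both tight: 2.081 servings and 2.258 servings → $2.95.
milk + eggs with both tight: 3.546 servings and 2.519 servings → $3.59.
tofu + eggs with both targets exact would need a negative amount; discard.
The minimum over all feasible corners is $2.95.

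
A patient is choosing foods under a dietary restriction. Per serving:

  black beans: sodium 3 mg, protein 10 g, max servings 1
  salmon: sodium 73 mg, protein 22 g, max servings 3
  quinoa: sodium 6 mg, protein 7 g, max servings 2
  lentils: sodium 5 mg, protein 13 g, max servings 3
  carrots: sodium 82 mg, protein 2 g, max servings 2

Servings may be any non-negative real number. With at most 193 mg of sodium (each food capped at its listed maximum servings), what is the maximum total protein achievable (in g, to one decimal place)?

Protein per mg sodium: black beans 3.333, lentils 2.6, quinoa 1.167, salmon 0.3014, carrots 0.02439.
Take 1 serving of black beans: uses 3 mg sodium, +10.0 g protein (running total 10.0 g).
Take 3 servings of lentils: uses 15 mg sodium, +39.0 g protein (running total 49.0 g).
Take 2 servings of quinoa: uses 12 mg sodium, +14.0 g protein (running total 63.0 g).
Take 2.233 servings of salmon: uses 163 mg sodium, +49.1 g protein (running total 112.1 g).
Filling greedily by protein-per-mg sodium is optimal for one linear limit, giving 112.1 g.

112.1 g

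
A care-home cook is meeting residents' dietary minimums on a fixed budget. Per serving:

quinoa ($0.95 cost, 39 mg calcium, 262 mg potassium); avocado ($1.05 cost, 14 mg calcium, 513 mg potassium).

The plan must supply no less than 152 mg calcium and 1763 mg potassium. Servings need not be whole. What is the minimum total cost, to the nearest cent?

$4.96

With two linear requirements the optimum uses one or two foods; enumerate the corners.
quinoa only: max(152/39, 1763/262) = 6.729 servings → $6.39.
avocado only: max(152/14, 1763/513) = 10.86 servings → $11.40.
quinoa + avocado with both tight: 3.262 servings and 1.771 servings → $4.96.
So the least-cost plan costs $4.96.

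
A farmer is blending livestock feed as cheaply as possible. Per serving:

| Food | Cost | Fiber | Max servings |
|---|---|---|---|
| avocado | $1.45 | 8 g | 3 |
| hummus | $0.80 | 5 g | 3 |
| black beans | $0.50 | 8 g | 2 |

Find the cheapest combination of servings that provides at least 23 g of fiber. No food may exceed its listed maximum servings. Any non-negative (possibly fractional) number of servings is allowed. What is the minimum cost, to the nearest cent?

$2.12

Cost per g of fiber: black beans $0.0625, hummus $0.1600, avocado $0.1812.
Take 2 servings of black beans: +16.0 g fiber for $1.00 (total $1.00, still need 7.0 g).
Take 1.4 servings of hummus: +7.0 g fiber for $1.12 (total $2.12, still need 0.0 g).
Greedy by cheapest-per-g is optimal for a single linear constraint, so the minimum cost is $2.12.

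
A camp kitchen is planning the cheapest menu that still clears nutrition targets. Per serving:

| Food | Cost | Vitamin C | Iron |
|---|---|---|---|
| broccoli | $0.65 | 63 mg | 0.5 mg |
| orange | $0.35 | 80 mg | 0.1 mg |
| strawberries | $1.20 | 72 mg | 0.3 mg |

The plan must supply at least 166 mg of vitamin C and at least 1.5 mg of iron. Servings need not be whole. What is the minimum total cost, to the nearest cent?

$1.95

At the optimum either one food covers both requirements or two foods hit both targets exactly; no other combination can be cheaper.
broccoli only: max(166/63, 1.5/0.5) = 3 servings → $1.95.
orange only: max(166/80, 1.5/0.1) = 15 servings → $5.25.
strawberries only: max(166/72, 1.5/0.3) = 5 servings → $6.00.
broccoli + orange: the both-tight solution has a negative serving — not a feasible corner.
broccoli + strawberries with both targets exact would need a negative amount; discard.
orange + strawberries: intersection lies outside the first quadrant.
Cheapest feasible corner: $1.95.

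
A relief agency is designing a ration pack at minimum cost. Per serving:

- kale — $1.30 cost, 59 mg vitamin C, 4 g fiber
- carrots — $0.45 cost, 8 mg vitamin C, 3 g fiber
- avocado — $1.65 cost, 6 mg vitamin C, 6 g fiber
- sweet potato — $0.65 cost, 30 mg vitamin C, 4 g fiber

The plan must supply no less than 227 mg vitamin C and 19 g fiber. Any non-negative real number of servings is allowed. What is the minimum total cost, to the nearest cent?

$4.92

Two binding constraints pin down two serving amounts, so the optimal mix uses at most two foods. The candidates are each food alone (scaled to the tighter of vitamin C/fiber) and each pair with both constraints tight.
kale only: max(227/59, 19/4) = 4.75 servings → $6.17.
carrots only: max(227/8, 19/3) = 28.38 servings → $12.77.
avocado only: max(227/6, 19/6) = 37.83 servings → $62.42.
sweet potato only: max(227/30, 19/4) = 7.567 servings → $4.92.
kale + carrots with both tight: 3.648 servings and 1.469 servings → $5.40.
kale + avocado with both tight: 3.782 servings and 0.6455 servings → $5.98.
kale + sweet potato with both tight: 2.914 servings and 1.836 servings → $4.98.
carrots + avocado with both targets exact would need a negative amount; discard.
carrots + sweet potato: the both-tight solution has a negative serving — not a feasible corner.
avocado + sweet potato: intersection lies outside the first quadrant.
The minimum over all feasible corners is $4.92.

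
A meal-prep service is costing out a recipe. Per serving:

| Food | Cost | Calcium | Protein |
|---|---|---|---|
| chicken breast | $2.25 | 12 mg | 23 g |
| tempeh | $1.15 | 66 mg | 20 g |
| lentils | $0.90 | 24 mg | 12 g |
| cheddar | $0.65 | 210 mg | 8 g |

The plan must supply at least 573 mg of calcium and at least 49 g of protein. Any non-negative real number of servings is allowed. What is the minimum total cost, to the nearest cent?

$3.24

The cheapest plan sits at a corner of the feasible region — with two constraints it uses at most two foods.
chicken breast only: max(573/12, 49/23) = 47.75 servings → $107.44.
tempeh only: max(573/66, 49/20) = 8.682 servings → $9.98.
lentils only: max(573/24, 49/12) = 23.88 servings → $21.49.
cheddar only: max(573/210, 49/8) = 6.125 servings → $3.98.
chicken breast + tempeh with both targets exact would need a negative amount; discard.
chicken breast + lentils with both targets exact would need a negative amount; discard.
chicken breast + cheddar with both tight: 1.205 servings and 2.66 servings → $4.44.
tempeh + lentils: intersection lies outside the first quadrant.
tempeh + cheddar with both tight: 1.554 servings and 2.24 servings → $3.24.
lentils + cheddar with both tight: 2.451 servings and 2.448 servings → $3.80.
So the least-cost plan costs $3.24.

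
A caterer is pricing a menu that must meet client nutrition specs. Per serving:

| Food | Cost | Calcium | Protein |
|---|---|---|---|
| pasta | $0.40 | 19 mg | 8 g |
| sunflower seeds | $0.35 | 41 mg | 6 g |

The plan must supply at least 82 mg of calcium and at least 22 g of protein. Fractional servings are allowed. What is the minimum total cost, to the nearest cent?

This is a tiny linear program; its minimum lies at a vertex of the feasible set. List the vertices and price them.
pasta only: max(82/19, 22/8) = 4.316 servings → $1.73.
sunflower seeds only: max(82/41, 22/6) = 3.667 servings → $1.28.
pasta + sunflower seeds with both tight: 1.916 servings and 1.112 servings → $1.16.
The minimum over all feasible corners is $1.16.

$1.16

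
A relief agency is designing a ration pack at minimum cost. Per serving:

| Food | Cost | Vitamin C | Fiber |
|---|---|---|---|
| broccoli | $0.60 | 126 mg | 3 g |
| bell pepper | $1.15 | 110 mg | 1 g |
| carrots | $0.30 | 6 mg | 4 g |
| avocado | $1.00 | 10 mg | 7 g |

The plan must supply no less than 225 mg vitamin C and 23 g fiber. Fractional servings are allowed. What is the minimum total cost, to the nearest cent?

$2.31

With two linear requirements the optimum uses one or two foods; enumerate the corners.
broccoli only: max(225/126, 23/3) = 7.667 servings → $4.60.
bell pepper only: max(225/110, 23/1) = 23 servings → $26.45.
carrots only: max(225/6, 23/4) = 37.5 servings → $11.25.
avocado only: max(225/10, 23/7) = 22.5 servings → $22.50.
broccoli + bell pepper: the both-tight solution has a negative serving — not a feasible corner.
broccoli + carrots with both tight: 1.568 servings and 4.574 servings → $2.31.
broccoli + avocado with both tight: 1.579 servings and 2.609 servings → $3.56.
bell pepper + carrots with both tight: 1.756 servings and 5.311 servings → $3.61.
bell pepper + avocado with both tight: 1.77 servings and 3.033 servings → $5.07.
carrots + avocado: intersection lies outside the first quadrant.
Cheapest feasible corner: $2.31.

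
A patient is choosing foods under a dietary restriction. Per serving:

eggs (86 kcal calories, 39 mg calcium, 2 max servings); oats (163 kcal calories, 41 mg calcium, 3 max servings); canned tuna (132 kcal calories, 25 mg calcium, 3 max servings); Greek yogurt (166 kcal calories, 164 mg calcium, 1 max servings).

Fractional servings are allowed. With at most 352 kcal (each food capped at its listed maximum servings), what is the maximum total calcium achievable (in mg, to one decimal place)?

245.5 mg

Calcium per kcal: Greek yogurt 0.988, eggs 0.4535, oats 0.2515, canned tuna 0.1894.
Take 1 serving of Greek yogurt: uses 166 kcal, +164.0 mg calcium (running total 164.0 mg).
Take 2 servings of eggs: uses 172 kcal, +78.0 mg calcium (running total 242.0 mg).
Take 0.08589 servings of oats: uses 14 kcal, +3.5 mg calcium (running total 245.5 mg).
Filling greedily by calcium-per-kcal is optimal for one linear limit, giving 245.5 mg.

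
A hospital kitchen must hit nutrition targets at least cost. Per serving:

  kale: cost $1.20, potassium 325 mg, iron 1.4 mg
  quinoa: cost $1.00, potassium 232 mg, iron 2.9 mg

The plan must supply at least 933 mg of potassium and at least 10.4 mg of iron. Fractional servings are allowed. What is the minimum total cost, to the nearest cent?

For a min-cost LP with two ≥-constraints, a basic feasible solution has at most two positive variables.
kale only: max(933/325, 10.4/1.4) = 7.429 servings → $8.91.
quinoa only: max(933/232, 10.4/2.9) = 4.022 servings → $4.02.
kale + quinoa with both tight: 0.4742 servings and 3.357 servings → $3.93.
Cheapest feasible corner: $3.93.

$3.93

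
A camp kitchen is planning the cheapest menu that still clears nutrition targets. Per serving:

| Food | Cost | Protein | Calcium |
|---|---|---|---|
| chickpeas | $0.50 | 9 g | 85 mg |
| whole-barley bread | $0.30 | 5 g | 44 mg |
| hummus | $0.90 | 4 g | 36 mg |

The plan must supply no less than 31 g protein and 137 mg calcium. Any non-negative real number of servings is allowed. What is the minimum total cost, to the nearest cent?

Compare the cost at each extreme point of the feasible region.
chickpeas only: max(31/9, 137/85) = 3.444 servings → $1.72.
whole-barley bread only: max(31/5, 137/44) = 6.2 servings → $1.86.
hummus only: max(31/4, 137/36) = 7.75 servings → $6.97.
chickpeas + whole-barley bread: intersection lies outside the first quadrant.
chickpeas + hummus with both targets exact would need a negative amount; discard.
whole-barley bread + hummus: the both-tight solution has a negative serving — not a feasible corner.
The minimum over all feasible corners is $1.72.

$1.72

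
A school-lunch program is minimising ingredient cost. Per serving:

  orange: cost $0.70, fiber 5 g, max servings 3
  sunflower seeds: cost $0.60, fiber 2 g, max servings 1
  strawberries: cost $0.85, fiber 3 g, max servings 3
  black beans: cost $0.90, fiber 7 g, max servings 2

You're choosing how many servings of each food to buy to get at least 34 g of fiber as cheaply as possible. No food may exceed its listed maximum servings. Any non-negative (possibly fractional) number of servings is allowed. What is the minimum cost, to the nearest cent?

$5.32

Cost per g of fiber: black beans $0.1286, orange $0.1400, strawberries $0.2833, sunflower seeds $0.3000.
Take 2 servings of black beans: +14.0 g fiber for $1.80 (total $1.80, still need 20.0 g).
Take 3 servings of orange: +15.0 g fiber for $2.10 (total $3.90, still need 5.0 g).
Take 1.667 servings of strawberries: +5.0 g fiber for $1.42 (total $5.32, still need 0.0 g).
Filling from the cheapest source first is optimal under one linear minimum: $5.32.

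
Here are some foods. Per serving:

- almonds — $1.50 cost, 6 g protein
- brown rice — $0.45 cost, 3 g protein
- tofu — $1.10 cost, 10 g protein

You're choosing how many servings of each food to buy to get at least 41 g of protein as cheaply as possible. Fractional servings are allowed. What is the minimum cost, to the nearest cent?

$4.51

Cost per g of protein: tofu $0.1100, brown rice $0.1500, almonds $0.2500.
With no serving limits, use only tofu: 41 g / 10 g = 4.1 servings × $1.10 = $4.51.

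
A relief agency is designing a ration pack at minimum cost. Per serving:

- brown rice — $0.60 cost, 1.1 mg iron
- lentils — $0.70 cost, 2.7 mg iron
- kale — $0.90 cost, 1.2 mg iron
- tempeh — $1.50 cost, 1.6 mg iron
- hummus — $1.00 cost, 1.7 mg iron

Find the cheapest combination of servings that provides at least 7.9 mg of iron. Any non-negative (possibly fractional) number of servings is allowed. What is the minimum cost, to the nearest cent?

Cost per mg of iron: lentils $0.2593, brown rice $0.5455, hummus $0.5882, kale $0.7500, tempeh $0.9375.
With no serving limits, use only lentils: 7.9 mg / 2.7 mg = 2.926 servings × $0.70 = $2.05.

$2.05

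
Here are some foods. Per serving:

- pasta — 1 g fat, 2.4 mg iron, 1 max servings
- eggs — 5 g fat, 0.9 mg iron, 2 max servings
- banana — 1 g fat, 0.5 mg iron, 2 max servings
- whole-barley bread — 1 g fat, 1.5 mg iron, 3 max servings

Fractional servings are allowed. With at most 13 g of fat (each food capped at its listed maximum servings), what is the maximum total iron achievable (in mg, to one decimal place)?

Iron per g fat: pasta 2.4, whole-barley bread 1.5, banana 0.5, eggs 0.18.
Take 1 serving of pasta: uses 1 g fat, +2.4 mg iron (running total 2.4 mg).
Take 3 servings of whole-barley bread: uses 3 g fat, +4.5 mg iron (running total 6.9 mg).
Take 2 servings of banana: uses 2 g fat, +1.0 mg iron (running total 7.9 mg).
Take 1.4 servings of eggs: uses 7 g fat, +1.3 mg iron (running total 9.2 mg).
Greedy by best ratio exhausts the fat allowance optimally: 9.2 mg.

9.2 mg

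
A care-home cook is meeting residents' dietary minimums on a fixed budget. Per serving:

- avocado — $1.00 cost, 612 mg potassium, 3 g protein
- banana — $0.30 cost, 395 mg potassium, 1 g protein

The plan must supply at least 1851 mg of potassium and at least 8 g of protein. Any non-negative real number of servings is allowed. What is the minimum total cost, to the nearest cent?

$2.40

For a min-cost LP with two ≥-constraints, a basic feasible solution has at most two positive variables.
avocado only: max(1851/612, 8/3) = 3.025 servings → $3.02.
banana only: max(1851/395, 8/1) = 8 servings → $2.40.
avocado + banana with both tight: 2.284 servings and 1.147 servings → $2.63.
The minimum over all feasible corners is $2.40.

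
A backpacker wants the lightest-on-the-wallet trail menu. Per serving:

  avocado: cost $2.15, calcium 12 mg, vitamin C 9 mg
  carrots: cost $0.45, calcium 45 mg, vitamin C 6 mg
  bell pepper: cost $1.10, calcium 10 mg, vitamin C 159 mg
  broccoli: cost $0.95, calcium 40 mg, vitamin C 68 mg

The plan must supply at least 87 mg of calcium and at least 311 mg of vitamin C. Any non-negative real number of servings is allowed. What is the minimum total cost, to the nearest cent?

Compare the cost at each extreme point of the feasible region.
avocado only: max(87/12, 311/9) = 34.56 servings → $74.29.
carrots only: max(87/45, 311/6) = 51.83 servings → $23.32.
bell pepper only: max(87/10, 311/159) = 8.7 servings → $9.57.
broccoli only: max(87/40, 311/68) = 4.574 servings → $4.34.
avocado + carrots: the both-tight solution has a negative serving — not a feasible corner.
avocado + bell pepper with both tight: 5.898 servings and 1.622 servings → $14.47.
avocado + broccoli: intersection lies outside the first quadrant.
carrots + bell pepper with both tight: 1.511 servings and 1.899 servings → $2.77.
carrots + broccoli with both targets exact would need a negative amount; discard.
bell pepper + broccoli with both tight: 1.149 servings and 1.888 servings → $3.06.
Cheapest feasible corner: $2.77.

$2.77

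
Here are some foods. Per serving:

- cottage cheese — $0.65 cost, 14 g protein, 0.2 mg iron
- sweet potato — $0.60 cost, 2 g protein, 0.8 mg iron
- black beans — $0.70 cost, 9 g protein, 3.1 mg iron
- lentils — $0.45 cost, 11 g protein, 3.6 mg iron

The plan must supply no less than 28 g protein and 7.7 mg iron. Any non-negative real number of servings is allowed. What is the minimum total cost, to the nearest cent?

$1.15

At the optimum either one food covers both requirements or two foods hit both targets exactly; no other combination can be cheaper.
cottage cheese only: max(28/14, 7.7/0.2) = 38.5 servings → $25.02.
sweet potato only: max(28/2, 7.7/0.8) = 14 servings → $8.40.
black beans only: max(28/9, 7.7/3.1) = 3.111 servings → $2.18.
lentils only: max(28/11, 7.7/3.6) = 2.545 servings → $1.15.
cottage cheese + sweet potato with both tight: 0.6481 servings and 9.463 servings → $6.10.
cottage cheese + black beans with both tight: 0.4207 servings and 2.457 servings → $1.99.
cottage cheese + lentils with both tight: 0.334 servings and 2.12 servings → $1.17.
sweet potato + black beans with both targets exact would need a negative amount; discard.
sweet potato + lentils with both targets exact would need a negative amount; discard.
black beans + lentils with both targets exact would need a negative amount; discard.
So the least-cost plan costs $1.15.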